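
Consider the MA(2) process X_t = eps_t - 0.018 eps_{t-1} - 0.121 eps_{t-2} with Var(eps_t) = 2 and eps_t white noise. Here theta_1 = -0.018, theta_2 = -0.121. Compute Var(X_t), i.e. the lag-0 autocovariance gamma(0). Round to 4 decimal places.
\gamma(0) = 2.0299

For an MA(q) process X_t = eps_t + sum_i theta_i eps_{t-i} with
Var(eps_t) = sigma^2, the variance is
  gamma(0) = sigma^2 * (1 + sum_i theta_i^2).
  sum_i theta_i^2 = (-0.018)^2 + (-0.121)^2 = 0.000324 + 0.014641 = 0.014965.
  gamma(0) = 2 * (1 + 0.014965) = 2 * 1.014965 = 2.02993, which rounds to 2.0299.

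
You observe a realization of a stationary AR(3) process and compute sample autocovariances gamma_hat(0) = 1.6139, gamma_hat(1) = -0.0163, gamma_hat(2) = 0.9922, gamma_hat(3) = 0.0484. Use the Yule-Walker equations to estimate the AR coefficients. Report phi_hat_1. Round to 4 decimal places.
\hat\phi_{1} = -0.0420

The Yule-Walker equations for an AR(p) process read, in matrix form,
  Gamma_p phi = r_p,   with   (Gamma_p)_{ij} = gamma(|i - j|),
                       (r_p)_i = gamma(i),   i,j = 1..p.
Substitute the sample gammas (Toeplitz matrix and right-hand side of size 3):
  Gamma_p = [[1.6139, -0.0163, 0.9922], [-0.0163, 1.6139, -0.0163], [0.9922, -0.0163, 1.6139]]
  r_p     = [-0.0163, 0.9922, 0.0484]
Written out (R1..R3):
  (R1) 1.6139 phi_1 - 0.0163 phi_2 + 0.9922 phi_3 = -0.0163
  (R2) -0.0163 phi_1 + 1.6139 phi_2 - 0.0163 phi_3 = 0.9922
  (R3) 0.9922 phi_1 - 0.0163 phi_2 + 1.6139 phi_3 = 0.0484
Gaussian elimination:
  R2 <- R2 - (-0.0163/1.6139) R1 = R2 - (-0.0101) R1:  1.613735 phi_2 - 0.006279 phi_3 = 0.992035
  R3 <- R3 - (0.9922/1.6139) R1 = R3 - (0.614784) R1:  -0.006279 phi_2 + 1.003911 phi_3 = 0.058421
  R3 <- R3 - (-0.006279/1.613735) R2 = R3 - (-0.003891) R2:  1.003887 phi_3 = 0.062281
Back-substitution:
  phi_hat_3 = 0.062281 / 1.003887 = 0.06204
  phi_hat_2 = (0.992035 - (-0.006279)(0.06204)) / 1.613735 = 0.614986
  phi_hat_1 = (-0.0163 - (-0.0163)(0.614986) - (0.9922)(0.06204)) / 1.6139 = -0.04203
So phi_hat = [-0.0420, 0.6150, 0.0620].
Therefore phi_hat_1 = -0.0420.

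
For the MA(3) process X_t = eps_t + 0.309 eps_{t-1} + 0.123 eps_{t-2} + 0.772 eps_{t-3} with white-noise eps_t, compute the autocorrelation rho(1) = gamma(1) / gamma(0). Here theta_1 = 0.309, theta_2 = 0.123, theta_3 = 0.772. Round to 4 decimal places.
\rho(1) = 0.2590

For an MA(q) process with theta_0 = 1, the autocovariance is
  gamma(k) = sigma^2 * sum_{i=0..q-k} theta_i * theta_{i+k},
and rho(k) = gamma(k) / gamma(0). Sigma^2 cancels.
  numerator   = (1)*(0.309) + (0.309)*(0.123) + (0.123)*(0.772) = 0.441963.
  denominator = (1)^2 + (0.309)^2 + (0.123)^2 + (0.772)^2 = 1.706594.
  rho(1) = 0.441963 / 1.706594 = 0.2590.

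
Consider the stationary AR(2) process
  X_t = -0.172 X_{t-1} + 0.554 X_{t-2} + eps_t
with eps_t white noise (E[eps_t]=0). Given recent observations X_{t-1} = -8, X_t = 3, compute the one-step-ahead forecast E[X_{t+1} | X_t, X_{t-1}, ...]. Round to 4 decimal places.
E[X_{t+1} \mid \mathcal F_t] = -4.9480

For an AR(p) model X_t = c + sum_i phi_i X_{t-i} + eps_t, the
one-step-ahead conditional mean is
  E[X_{t+1} | X_t, ...] = c + sum_i phi_i X_{t+1-i}.
Substitute known values:
  E[X_{t+1} | ...] = (-0.172) * (3) + (0.554) * (-8)
                   = -4.9480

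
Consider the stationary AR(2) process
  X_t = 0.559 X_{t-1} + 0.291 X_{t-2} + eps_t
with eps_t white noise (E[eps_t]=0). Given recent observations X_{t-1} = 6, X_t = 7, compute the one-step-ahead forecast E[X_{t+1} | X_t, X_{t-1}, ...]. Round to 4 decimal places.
E[X_{t+1} \mid \mathcal F_t] = 5.6590

For an AR(p) model X_t = c + sum_i phi_i X_{t-i} + eps_t, the
one-step-ahead conditional mean is
  E[X_{t+1} | X_t, ...] = c + sum_i phi_i X_{t+1-i}.
Substitute known values:
  E[X_{t+1} | ...] = (0.559) * (7) + (0.291) * (6)
                   = 5.6590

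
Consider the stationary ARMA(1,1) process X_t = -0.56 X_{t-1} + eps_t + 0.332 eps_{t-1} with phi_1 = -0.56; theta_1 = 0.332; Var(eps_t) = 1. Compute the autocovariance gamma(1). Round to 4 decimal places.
\gamma(1) = -0.2704

Multiply the model equation by X_{t-k} and take expectations. With theta_0 = psi_0 = 1 and psi_j the MA(infinity) weights, this gives
  gamma(k) - sum_i phi_i gamma(k-i) = c_k,
  c_k = sigma^2 * sum_{j=k..q} theta_j psi_{j-k}   (c_k = 0 for k > q),
using gamma(-m) = gamma(m).
psi-weights needed (psi_j = theta_j + sum_i phi_i psi_{j-i}):
  psi_1 = theta_1 + phi_1 = 0.332 + (-0.56) = -0.228
Right-hand sides:
  c_0 = sigma^2 (1 + theta_1 psi_1) = 1 * (1 + (0.332)(-0.228)) = 1 * 0.924304 = 0.924304
  c_1 = sigma^2 theta_1 = 1 * (0.332) = 0.332
  c_2 = 0
Equations for k = 0 and k = 1 (AR order 1):
  gamma(0) = phi_1 gamma(1) + c_0
  gamma(1) = phi_1 gamma(0) + c_1
Substituting the second into the first: gamma(0) (1 - phi_1^2) = c_0 + phi_1 c_1, so
  gamma(0) = (c_0 + phi_1 c_1) / (1 - phi_1^2) = (0.924304 + (-0.56)(0.332)) / (1 - (-0.56)^2) = 0.738384 / 0.6864 = 1.075734.
  gamma(1) = phi_1 gamma(0) + c_1 = (-0.56)(1.075734) + (0.332) = -0.270411.
Therefore gamma(1) = -0.2704 (to 4 decimal places).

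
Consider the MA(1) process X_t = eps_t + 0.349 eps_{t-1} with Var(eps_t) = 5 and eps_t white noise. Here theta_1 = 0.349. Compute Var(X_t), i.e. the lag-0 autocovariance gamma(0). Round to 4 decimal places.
\gamma(0) = 5.6090

For an MA(q) process X_t = eps_t + sum_i theta_i eps_{t-i} with
Var(eps_t) = sigma^2, the variance is
  gamma(0) = sigma^2 * (1 + sum_i theta_i^2).
  sum_i theta_i^2 = (0.349)^2 = 0.121801.
  gamma(0) = 5 * (1 + 0.121801) = 5 * 1.121801 = 5.609005, which rounds to 5.6090.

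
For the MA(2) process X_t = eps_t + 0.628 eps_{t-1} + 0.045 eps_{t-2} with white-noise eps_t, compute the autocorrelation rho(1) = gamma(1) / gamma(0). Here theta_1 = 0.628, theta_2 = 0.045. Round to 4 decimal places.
\rho(1) = 0.4700

For an MA(q) process with theta_0 = 1, the autocovariance is
  gamma(k) = sigma^2 * sum_{i=0..q-k} theta_i * theta_{i+k},
and rho(k) = gamma(k) / gamma(0). Sigma^2 cancels.
  numerator   = (1)*(0.628) + (0.628)*(0.045) = 0.65626.
  denominator = (1)^2 + (0.628)^2 + (0.045)^2 = 1.396409.
  rho(1) = 0.65626 / 1.396409 = 0.4700.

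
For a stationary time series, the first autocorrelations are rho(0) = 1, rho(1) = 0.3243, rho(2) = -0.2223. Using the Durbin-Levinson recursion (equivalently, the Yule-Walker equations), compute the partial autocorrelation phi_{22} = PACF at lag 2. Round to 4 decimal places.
\phi_{22} = -0.3660

The PACF at lag k is phi_{kk}, the last component of the solution
to the Yule-Walker system G_k phi = r_k where
  (G_k)_{ij} = rho(|i - j|), (r_k)_i = rho(i), i,j = 1..k.
Equivalently, Durbin-Levinson gives phi_{kk} iteratively:
  phi_{11} = rho(1)
  phi_{kk} = [rho(k) - sum_{j=1..k-1} phi_{k-1,j} rho(k-j)]
            / [1 - sum_{j=1..k-1} phi_{k-1,j} rho(j)],
  phi_{k,j} = phi_{k-1,j} - phi_{kk} phi_{k-1,k-j},  j = 1..k-1.
Step k = 1:
  phi_11 = rho(1) = 0.3243.
Step k = 2:
  phi_22 = [rho(2) - phi_11 rho(1)] / [1 - phi_11 rho(1)] = [-0.2223 - (0.3243)(0.3243)] / [1 - (0.3243)(0.3243)]
         = -0.32747049 / 0.89482951 = -0.366.
Therefore phi_{22} = -0.3660.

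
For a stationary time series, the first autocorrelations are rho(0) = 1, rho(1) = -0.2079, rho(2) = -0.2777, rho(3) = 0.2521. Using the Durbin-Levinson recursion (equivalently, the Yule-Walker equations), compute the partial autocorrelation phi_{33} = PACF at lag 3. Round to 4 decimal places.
\phi_{33} = 0.1240

The PACF at lag k is phi_{kk}, the last component of the solution
to the Yule-Walker system G_k phi = r_k where
  (G_k)_{ij} = rho(|i - j|), (r_k)_i = rho(i), i,j = 1..k.
Equivalently, Durbin-Levinson gives phi_{kk} iteratively:
  phi_{11} = rho(1)
  phi_{kk} = [rho(k) - sum_{j=1..k-1} phi_{k-1,j} rho(k-j)]
            / [1 - sum_{j=1..k-1} phi_{k-1,j} rho(j)],
  phi_{k,j} = phi_{k-1,j} - phi_{kk} phi_{k-1,k-j},  j = 1..k-1.
Step k = 1:
  phi_11 = rho(1) = -0.2079.
Step k = 2:
  phi_22 = [rho(2) - phi_11 rho(1)] / [1 - phi_11 rho(1)] = [-0.2777 - (-0.2079)(-0.2079)] / [1 - (-0.2079)(-0.2079)]
         = -0.32092241 / 0.95677759 = -0.33542.
  Update: phi_21 = phi_11 - phi_22 phi_11 = -0.2079 - (-0.33542)(-0.2079) = -0.277634.
Step k = 3:
  phi_33 = [rho(3) - phi_21 rho(2) - phi_22 rho(1)] / [1 - phi_21 rho(1) - phi_22 rho(2)]
    numerator   = 0.2521 - (-0.277634)(-0.2777) - (-0.33542)(-0.2079) = 0.10526725
    denominator = 1 - (-0.277634)(-0.2079) - (-0.33542)(-0.2777) = 0.84913377
  phi_33 = 0.10526725 / 0.84913377 = 0.124.
Therefore phi_{33} = 0.1240.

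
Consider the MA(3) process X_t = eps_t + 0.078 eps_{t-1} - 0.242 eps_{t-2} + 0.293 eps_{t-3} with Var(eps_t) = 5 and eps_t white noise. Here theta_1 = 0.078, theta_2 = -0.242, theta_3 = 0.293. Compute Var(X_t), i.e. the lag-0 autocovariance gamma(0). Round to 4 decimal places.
\gamma(0) = 5.7525

For an MA(q) process X_t = eps_t + sum_i theta_i eps_{t-i} with
Var(eps_t) = sigma^2, the variance is
  gamma(0) = sigma^2 * (1 + sum_i theta_i^2).
  sum_i theta_i^2 = (0.078)^2 + (-0.242)^2 + (0.293)^2 = 0.006084 + 0.058564 + 0.085849 = 0.150497.
  gamma(0) = 5 * (1 + 0.150497) = 5 * 1.150497 = 5.752485, which rounds to 5.7525.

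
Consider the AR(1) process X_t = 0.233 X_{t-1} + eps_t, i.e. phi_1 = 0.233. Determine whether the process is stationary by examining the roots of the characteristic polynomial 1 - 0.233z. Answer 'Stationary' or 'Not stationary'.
\text{Stationary}

The AR(p) characteristic polynomial is P(z) = 1 - 0.233z.
Stationarity requires all roots to lie outside the unit circle, i.e. |z| > 1 for every root.
This is linear in z: 1 + (-0.233) z = 0  =>  z = -1/(-0.233) = 4.291845,  |z| = 4.291845.
Moduli of all roots: 4.2918.
All moduli strictly greater than 1? Yes.
Verdict: Stationary.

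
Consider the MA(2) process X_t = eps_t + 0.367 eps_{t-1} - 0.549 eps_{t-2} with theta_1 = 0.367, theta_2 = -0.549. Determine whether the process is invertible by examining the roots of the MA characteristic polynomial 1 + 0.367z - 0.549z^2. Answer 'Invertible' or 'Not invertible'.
\text{Invertible}

The MA(q) characteristic polynomial is P(z) = 1 + 0.367z - 0.549z^2.
Invertibility requires all roots to lie outside the unit circle, i.e. |z| > 1 for every root.
Set 1 + (0.367) z + (-0.549) z^2 = 0, i.e. a z^2 + b z + c = 0 with a = -0.549, b = 0.367, c = 1.
Discriminant D = b^2 - 4ac = (0.367)^2 - 4*(-0.549)*1 = 0.134689 - (-2.196) = 2.330689.
D >= 0, so the roots are real: z = (-b +/- sqrt(D)) / (2a) = (-0.367 +/- 1.526659) / (-1.098).
  z_1 = (-0.367 + 1.526659) / (-1.098) = -1.0562,   |z_1| = 1.0562.
  z_2 = (-0.367 - 1.526659) / (-1.098) = 1.7246,   |z_2| = 1.7246.
Moduli of all roots: 1.0562, 1.7246.
All moduli strictly greater than 1? Yes.
Verdict: Invertible.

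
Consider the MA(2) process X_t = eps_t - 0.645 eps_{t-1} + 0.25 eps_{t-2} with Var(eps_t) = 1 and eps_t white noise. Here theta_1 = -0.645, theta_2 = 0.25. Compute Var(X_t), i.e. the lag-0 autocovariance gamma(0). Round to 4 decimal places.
\gamma(0) = 1.4785

For an MA(q) process X_t = eps_t + sum_i theta_i eps_{t-i} with
Var(eps_t) = sigma^2, the variance is
  gamma(0) = sigma^2 * (1 + sum_i theta_i^2).
  sum_i theta_i^2 = (-0.645)^2 + (0.25)^2 = 0.416025 + 0.0625 = 0.478525.
  gamma(0) = 1 * (1 + 0.478525) = 1 * 1.478525 = 1.478525, which rounds to 1.4785.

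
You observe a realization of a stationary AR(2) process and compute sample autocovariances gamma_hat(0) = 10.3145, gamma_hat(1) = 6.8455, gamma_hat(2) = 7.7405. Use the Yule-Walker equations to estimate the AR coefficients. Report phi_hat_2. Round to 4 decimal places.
\hat\phi_{2} = 0.5540

The Yule-Walker equations for an AR(p) process read, in matrix form,
  Gamma_p phi = r_p,   with   (Gamma_p)_{ij} = gamma(|i - j|),
                       (r_p)_i = gamma(i),   i,j = 1..p.
Substitute the sample gammas (Toeplitz matrix and right-hand side of size 2):
  Gamma_p = [[10.3145, 6.8455], [6.8455, 10.3145]]
  r_p     = [6.8455, 7.7405]
Written out:
  10.3145 phi_1 + 6.8455 phi_2 = 6.8455
  6.8455 phi_1 + 10.3145 phi_2 = 7.7405
Solve by Cramer's rule:
  det = gamma(0)^2 - gamma(1)^2 = (10.3145)^2 - (6.8455)^2 = 106.38891025 - 46.86087025 = 59.52804
  phi_hat_1 = [gamma(1) gamma(0) - gamma(1) gamma(2)] / det = [(6.8455)(10.3145) - (6.8455)(7.7405)] / 59.52804 = 17.620317 / 59.52804 = 0.296
  phi_hat_2 = [gamma(0) gamma(2) - gamma(1)^2] / det = [(10.3145)(7.7405) - (6.8455)^2] / 59.52804 = 32.978517 / 59.52804 = 0.554
So phi_hat = [0.2960, 0.5540].
Therefore phi_hat_2 = 0.5540.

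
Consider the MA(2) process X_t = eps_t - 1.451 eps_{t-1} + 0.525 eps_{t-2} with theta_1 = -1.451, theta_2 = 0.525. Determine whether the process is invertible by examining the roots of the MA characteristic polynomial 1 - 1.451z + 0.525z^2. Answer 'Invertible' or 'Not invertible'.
\text{Invertible}

The MA(q) characteristic polynomial is P(z) = 1 - 1.451z + 0.525z^2.
Invertibility requires all roots to lie outside the unit circle, i.e. |z| > 1 for every root.
Set 1 + (-1.451) z + (0.525) z^2 = 0, i.e. a z^2 + b z + c = 0 with a = 0.525, b = -1.451, c = 1.
Discriminant D = b^2 - 4ac = (-1.451)^2 - 4*(0.525)*1 = 2.105401 - (2.1) = 0.005401.
D >= 0, so the roots are real: z = (-b +/- sqrt(D)) / (2a) = (1.451 +/- 0.073491) / (1.05).
  z_1 = (1.451 + 0.073491) / (1.05) = 1.4519,   |z_1| = 1.4519.
  z_2 = (1.451 - 0.073491) / (1.05) = 1.3119,   |z_2| = 1.3119.
Moduli of all roots: 1.4519, 1.3119.
All moduli strictly greater than 1? Yes.
Verdict: Invertible.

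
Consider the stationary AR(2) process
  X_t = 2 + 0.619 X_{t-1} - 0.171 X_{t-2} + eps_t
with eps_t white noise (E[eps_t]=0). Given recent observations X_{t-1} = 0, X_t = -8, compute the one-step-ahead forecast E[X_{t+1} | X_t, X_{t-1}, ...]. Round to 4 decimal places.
E[X_{t+1} \mid \mathcal F_t] = -2.9520

For an AR(p) model X_t = c + sum_i phi_i X_{t-i} + eps_t, the
one-step-ahead conditional mean is
  E[X_{t+1} | X_t, ...] = c + sum_i phi_i X_{t+1-i}.
Substitute known values:
  E[X_{t+1} | ...] = 2 + (0.619) * (-8) + (-0.171) * (0)
                   = -2.9520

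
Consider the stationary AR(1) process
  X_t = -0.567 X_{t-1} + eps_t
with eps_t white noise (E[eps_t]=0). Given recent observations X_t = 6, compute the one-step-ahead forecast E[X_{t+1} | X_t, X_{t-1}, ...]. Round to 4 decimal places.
E[X_{t+1} \mid \mathcal F_t] = -3.4020

For an AR(p) model X_t = c + sum_i phi_i X_{t-i} + eps_t, the
one-step-ahead conditional mean is
  E[X_{t+1} | X_t, ...] = c + sum_i phi_i X_{t+1-i}.
Substitute known values:
  E[X_{t+1} | ...] = (-0.567) * (6)
                   = -3.4020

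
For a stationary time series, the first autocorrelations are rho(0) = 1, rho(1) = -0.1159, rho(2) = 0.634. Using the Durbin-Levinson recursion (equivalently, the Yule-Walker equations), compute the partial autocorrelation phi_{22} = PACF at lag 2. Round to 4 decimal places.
\phi_{22} = 0.6290

The PACF at lag k is phi_{kk}, the last component of the solution
to the Yule-Walker system G_k phi = r_k where
  (G_k)_{ij} = rho(|i - j|), (r_k)_i = rho(i), i,j = 1..k.
Equivalently, Durbin-Levinson gives phi_{kk} iteratively:
  phi_{11} = rho(1)
  phi_{kk} = [rho(k) - sum_{j=1..k-1} phi_{k-1,j} rho(k-j)]
            / [1 - sum_{j=1..k-1} phi_{k-1,j} rho(j)],
  phi_{k,j} = phi_{k-1,j} - phi_{kk} phi_{k-1,k-j},  j = 1..k-1.
Step k = 1:
  phi_11 = rho(1) = -0.1159.
Step k = 2:
  phi_22 = [rho(2) - phi_11 rho(1)] / [1 - phi_11 rho(1)] = [0.634 - (-0.1159)(-0.1159)] / [1 - (-0.1159)(-0.1159)]
         = 0.62056719 / 0.98656719 = 0.629.
Therefore phi_{22} = 0.6290.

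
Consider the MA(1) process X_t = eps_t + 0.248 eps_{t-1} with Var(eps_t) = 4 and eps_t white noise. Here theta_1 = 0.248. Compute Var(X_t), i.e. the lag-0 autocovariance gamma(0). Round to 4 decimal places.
\gamma(0) = 4.2460

For an MA(q) process X_t = eps_t + sum_i theta_i eps_{t-i} with
Var(eps_t) = sigma^2, the variance is
  gamma(0) = sigma^2 * (1 + sum_i theta_i^2).
  sum_i theta_i^2 = (0.248)^2 = 0.061504.
  gamma(0) = 4 * (1 + 0.061504) = 4 * 1.061504 = 4.246016, which rounds to 4.2460.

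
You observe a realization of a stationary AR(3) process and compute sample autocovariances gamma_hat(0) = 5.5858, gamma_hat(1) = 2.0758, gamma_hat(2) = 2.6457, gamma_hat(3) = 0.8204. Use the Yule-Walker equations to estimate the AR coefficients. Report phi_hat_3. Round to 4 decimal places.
\hat\phi_{3} = -0.1440

The Yule-Walker equations for an AR(p) process read, in matrix form,
  Gamma_p phi = r_p,   with   (Gamma_p)_{ij} = gamma(|i - j|),
                       (r_p)_i = gamma(i),   i,j = 1..p.
Substitute the sample gammas (Toeplitz matrix and right-hand side of size 3):
  Gamma_p = [[5.5858, 2.0758, 2.6457], [2.0758, 5.5858, 2.0758], [2.6457, 2.0758, 5.5858]]
  r_p     = [2.0758, 2.6457, 0.8204]
Written out (R1..R3):
  (R1) 5.5858 phi_1 + 2.0758 phi_2 + 2.6457 phi_3 = 2.0758
  (R2) 2.0758 phi_1 + 5.5858 phi_2 + 2.0758 phi_3 = 2.6457
  (R3) 2.6457 phi_1 + 2.0758 phi_2 + 5.5858 phi_3 = 0.8204
Gaussian elimination:
  R2 <- R2 - (2.0758/5.5858) R1 = R2 - (0.371621) R1:  4.814389 phi_2 + 1.092603 phi_3 = 1.874289
  R3 <- R3 - (2.6457/5.5858) R1 = R3 - (0.473647) R1:  1.092603 phi_2 + 4.332671 phi_3 = -0.162797
  R3 <- R3 - (1.092603/4.814389) R2 = R3 - (0.226945) R2:  4.08471 phi_3 = -0.588158
Back-substitution:
  phi_hat_3 = -0.588158 / 4.08471 = -0.14399
  phi_hat_2 = (1.874289 - (1.092603)(-0.14399)) / 4.814389 = 0.421988
  phi_hat_1 = (2.0758 - (2.0758)(0.421988) - (2.6457)(-0.14399)) / 5.5858 = 0.283002
So phi_hat = [0.2830, 0.4220, -0.1440].
Therefore phi_hat_3 = -0.1440.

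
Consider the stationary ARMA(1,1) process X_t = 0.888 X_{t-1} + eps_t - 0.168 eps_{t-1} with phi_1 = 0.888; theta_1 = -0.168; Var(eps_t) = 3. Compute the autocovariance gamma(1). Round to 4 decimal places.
\gamma(1) = 8.6910

Multiply the model equation by X_{t-k} and take expectations. With theta_0 = psi_0 = 1 and psi_j the MA(infinity) weights, this gives
  gamma(k) - sum_i phi_i gamma(k-i) = c_k,
  c_k = sigma^2 * sum_{j=k..q} theta_j psi_{j-k}   (c_k = 0 for k > q),
using gamma(-m) = gamma(m).
psi-weights needed (psi_j = theta_j + sum_i phi_i psi_{j-i}):
  psi_1 = theta_1 + phi_1 = -0.168 + (0.888) = 0.72
Right-hand sides:
  c_0 = sigma^2 (1 + theta_1 psi_1) = 3 * (1 + (-0.168)(0.72)) = 3 * 0.87904 = 2.63712
  c_1 = sigma^2 theta_1 = 3 * (-0.168) = -0.504
  c_2 = 0
Equations for k = 0 and k = 1 (AR order 1):
  gamma(0) = phi_1 gamma(1) + c_0
  gamma(1) = phi_1 gamma(0) + c_1
Substituting the second into the first: gamma(0) (1 - phi_1^2) = c_0 + phi_1 c_1, so
  gamma(0) = (c_0 + phi_1 c_1) / (1 - phi_1^2) = (2.63712 + (0.888)(-0.504)) / (1 - (0.888)^2) = 2.189568 / 0.211456 = 10.354722.
  gamma(1) = phi_1 gamma(0) + c_1 = (0.888)(10.354722) + (-0.504) = 8.690993.
Therefore gamma(1) = 8.6910 (to 4 decimal places).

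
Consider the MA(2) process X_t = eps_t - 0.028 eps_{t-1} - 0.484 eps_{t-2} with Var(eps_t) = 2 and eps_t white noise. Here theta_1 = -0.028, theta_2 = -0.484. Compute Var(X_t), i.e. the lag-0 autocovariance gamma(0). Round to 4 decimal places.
\gamma(0) = 2.4701

For an MA(q) process X_t = eps_t + sum_i theta_i eps_{t-i} with
Var(eps_t) = sigma^2, the variance is
  gamma(0) = sigma^2 * (1 + sum_i theta_i^2).
  sum_i theta_i^2 = (-0.028)^2 + (-0.484)^2 = 0.000784 + 0.234256 = 0.23504.
  gamma(0) = 2 * (1 + 0.23504) = 2 * 1.23504 = 2.47008, which rounds to 2.4701.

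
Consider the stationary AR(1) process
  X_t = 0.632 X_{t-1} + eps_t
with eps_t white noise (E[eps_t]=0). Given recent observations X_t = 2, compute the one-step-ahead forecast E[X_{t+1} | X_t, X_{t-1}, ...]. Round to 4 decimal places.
E[X_{t+1} \mid \mathcal F_t] = 1.2640

For an AR(p) model X_t = c + sum_i phi_i X_{t-i} + eps_t, the
one-step-ahead conditional mean is
  E[X_{t+1} | X_t, ...] = c + sum_i phi_i X_{t+1-i}.
Substitute known values:
  E[X_{t+1} | ...] = (0.632) * (2)
                   = 1.2640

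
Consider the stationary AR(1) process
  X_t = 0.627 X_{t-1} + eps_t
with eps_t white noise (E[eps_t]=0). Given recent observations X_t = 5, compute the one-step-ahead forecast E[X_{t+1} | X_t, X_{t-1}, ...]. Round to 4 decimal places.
E[X_{t+1} \mid \mathcal F_t] = 3.1350

For an AR(p) model X_t = c + sum_i phi_i X_{t-i} + eps_t, the
one-step-ahead conditional mean is
  E[X_{t+1} | X_t, ...] = c + sum_i phi_i X_{t+1-i}.
Substitute known values:
  E[X_{t+1} | ...] = (0.627) * (5)
                   = 3.1350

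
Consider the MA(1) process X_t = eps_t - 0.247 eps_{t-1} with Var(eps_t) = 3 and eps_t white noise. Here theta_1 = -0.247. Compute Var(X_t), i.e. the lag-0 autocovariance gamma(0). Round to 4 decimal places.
\gamma(0) = 3.1830

For an MA(q) process X_t = eps_t + sum_i theta_i eps_{t-i} with
Var(eps_t) = sigma^2, the variance is
  gamma(0) = sigma^2 * (1 + sum_i theta_i^2).
  sum_i theta_i^2 = (-0.247)^2 = 0.061009.
  gamma(0) = 3 * (1 + 0.061009) = 3 * 1.061009 = 3.183027, which rounds to 3.1830.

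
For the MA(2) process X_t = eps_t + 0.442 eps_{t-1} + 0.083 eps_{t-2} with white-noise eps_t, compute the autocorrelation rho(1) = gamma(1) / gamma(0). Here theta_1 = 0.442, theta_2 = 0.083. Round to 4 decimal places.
\rho(1) = 0.3982

For an MA(q) process with theta_0 = 1, the autocovariance is
  gamma(k) = sigma^2 * sum_{i=0..q-k} theta_i * theta_{i+k},
and rho(k) = gamma(k) / gamma(0). Sigma^2 cancels.
  numerator   = (1)*(0.442) + (0.442)*(0.083) = 0.478686.
  denominator = (1)^2 + (0.442)^2 + (0.083)^2 = 1.202253.
  rho(1) = 0.478686 / 1.202253 = 0.3982.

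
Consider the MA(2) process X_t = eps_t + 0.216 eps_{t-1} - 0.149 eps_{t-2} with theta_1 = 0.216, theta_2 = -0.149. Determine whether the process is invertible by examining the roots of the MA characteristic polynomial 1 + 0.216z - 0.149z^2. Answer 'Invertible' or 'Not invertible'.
\text{Invertible}

The MA(q) characteristic polynomial is P(z) = 1 + 0.216z - 0.149z^2.
Invertibility requires all roots to lie outside the unit circle, i.e. |z| > 1 for every root.
Set 1 + (0.216) z + (-0.149) z^2 = 0, i.e. a z^2 + b z + c = 0 with a = -0.149, b = 0.216, c = 1.
Discriminant D = b^2 - 4ac = (0.216)^2 - 4*(-0.149)*1 = 0.046656 - (-0.596) = 0.642656.
D >= 0, so the roots are real: z = (-b +/- sqrt(D)) / (2a) = (-0.216 +/- 0.801658) / (-0.298).
  z_1 = (-0.216 + 0.801658) / (-0.298) = -1.9653,   |z_1| = 1.9653.
  z_2 = (-0.216 - 0.801658) / (-0.298) = 3.415,   |z_2| = 3.415.
Moduli of all roots: 1.9653, 3.4150.
All moduli strictly greater than 1? Yes.
Verdict: Invertible.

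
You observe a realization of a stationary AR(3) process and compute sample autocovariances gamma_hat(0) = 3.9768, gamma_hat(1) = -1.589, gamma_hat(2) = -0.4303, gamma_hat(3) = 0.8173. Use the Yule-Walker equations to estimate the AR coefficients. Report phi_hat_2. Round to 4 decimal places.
\hat\phi_{2} = -0.3040

The Yule-Walker equations for an AR(p) process read, in matrix form,
  Gamma_p phi = r_p,   with   (Gamma_p)_{ij} = gamma(|i - j|),
                       (r_p)_i = gamma(i),   i,j = 1..p.
Substitute the sample gammas (Toeplitz matrix and right-hand side of size 3):
  Gamma_p = [[3.9768, -1.589, -0.4303], [-1.589, 3.9768, -1.589], [-0.4303, -1.589, 3.9768]]
  r_p     = [-1.589, -0.4303, 0.8173]
Written out (R1..R3):
  (R1) 3.9768 phi_1 - 1.589 phi_2 - 0.4303 phi_3 = -1.589
  (R2) -1.589 phi_1 + 3.9768 phi_2 - 1.589 phi_3 = -0.4303
  (R3) -0.4303 phi_1 - 1.589 phi_2 + 3.9768 phi_3 = 0.8173
Gaussian elimination:
  R2 <- R2 - (-1.589/3.9768) R1 = R2 - (-0.399567) R1:  3.341887 phi_2 - 1.760934 phi_3 = -1.065213
  R3 <- R3 - (-0.4303/3.9768) R1 = R3 - (-0.108203) R1:  -1.760934 phi_2 + 3.93024 phi_3 = 0.645366
  R3 <- R3 - (-1.760934/3.341887) R2 = R3 - (-0.526928) R2:  3.002355 phi_3 = 0.084076
Back-substitution:
  phi_hat_3 = 0.084076 / 3.002355 = 0.028003
  phi_hat_2 = (-1.065213 - (-1.760934)(0.028003)) / 3.341887 = -0.30399
  phi_hat_1 = (-1.589 - (-1.589)(-0.30399) - (-0.4303)(0.028003)) / 3.9768 = -0.518002
So phi_hat = [-0.5180, -0.3040, 0.0280].
Therefore phi_hat_2 = -0.3040.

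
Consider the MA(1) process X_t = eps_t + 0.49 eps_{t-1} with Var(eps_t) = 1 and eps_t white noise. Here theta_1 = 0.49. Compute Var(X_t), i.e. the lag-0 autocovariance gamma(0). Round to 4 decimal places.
\gamma(0) = 1.2401

For an MA(q) process X_t = eps_t + sum_i theta_i eps_{t-i} with
Var(eps_t) = sigma^2, the variance is
  gamma(0) = sigma^2 * (1 + sum_i theta_i^2).
  sum_i theta_i^2 = (0.49)^2 = 0.2401.
  gamma(0) = 1 * (1 + 0.2401) = 1 * 1.2401 = 1.2401.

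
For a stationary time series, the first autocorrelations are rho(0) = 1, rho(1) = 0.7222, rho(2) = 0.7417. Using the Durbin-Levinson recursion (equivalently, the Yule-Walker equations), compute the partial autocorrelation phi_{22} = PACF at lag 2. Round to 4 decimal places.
\phi_{22} = 0.4601

The PACF at lag k is phi_{kk}, the last component of the solution
to the Yule-Walker system G_k phi = r_k where
  (G_k)_{ij} = rho(|i - j|), (r_k)_i = rho(i), i,j = 1..k.
Equivalently, Durbin-Levinson gives phi_{kk} iteratively:
  phi_{11} = rho(1)
  phi_{kk} = [rho(k) - sum_{j=1..k-1} phi_{k-1,j} rho(k-j)]
            / [1 - sum_{j=1..k-1} phi_{k-1,j} rho(j)],
  phi_{k,j} = phi_{k-1,j} - phi_{kk} phi_{k-1,k-j},  j = 1..k-1.
Step k = 1:
  phi_11 = rho(1) = 0.7222.
Step k = 2:
  phi_22 = [rho(2) - phi_11 rho(1)] / [1 - phi_11 rho(1)] = [0.7417 - (0.7222)(0.7222)] / [1 - (0.7222)(0.7222)]
         = 0.22012716 / 0.47842716 = 0.4601.
Therefore phi_{22} = 0.4601.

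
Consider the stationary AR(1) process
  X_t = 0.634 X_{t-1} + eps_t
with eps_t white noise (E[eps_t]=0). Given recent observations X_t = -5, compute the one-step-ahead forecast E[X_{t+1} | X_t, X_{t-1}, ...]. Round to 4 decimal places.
E[X_{t+1} \mid \mathcal F_t] = -3.1700

For an AR(p) model X_t = c + sum_i phi_i X_{t-i} + eps_t, the
one-step-ahead conditional mean is
  E[X_{t+1} | X_t, ...] = c + sum_i phi_i X_{t+1-i}.
Substitute known values:
  E[X_{t+1} | ...] = (0.634) * (-5)
                   = -3.1700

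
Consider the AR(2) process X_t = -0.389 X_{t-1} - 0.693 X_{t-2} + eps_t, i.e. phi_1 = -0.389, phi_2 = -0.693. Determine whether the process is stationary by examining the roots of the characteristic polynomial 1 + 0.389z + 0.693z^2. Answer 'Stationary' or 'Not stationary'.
\text{Stationary}

The AR(p) characteristic polynomial is P(z) = 1 + 0.389z + 0.693z^2.
Stationarity requires all roots to lie outside the unit circle, i.e. |z| > 1 for every root.
Set 1 + (0.389) z + (0.693) z^2 = 0, i.e. a z^2 + b z + c = 0 with a = 0.693, b = 0.389, c = 1.
Discriminant D = b^2 - 4ac = (0.389)^2 - 4*(0.693)*1 = 0.151321 - (2.772) = -2.620679.
D < 0, so the roots are the complex-conjugate pair z = (-b +/- i sqrt(-D)) / (2a) = -0.2807 +/- 1.168i.
For a conjugate pair |z|^2 = z * conj(z) = (product of roots) = c/a = 1/(0.693) = 1.443001, so |z| = sqrt(1.443001) = 1.2012 for both roots.
Moduli of all roots: 1.2012, 1.2012.
All moduli strictly greater than 1? Yes.
Verdict: Stationary.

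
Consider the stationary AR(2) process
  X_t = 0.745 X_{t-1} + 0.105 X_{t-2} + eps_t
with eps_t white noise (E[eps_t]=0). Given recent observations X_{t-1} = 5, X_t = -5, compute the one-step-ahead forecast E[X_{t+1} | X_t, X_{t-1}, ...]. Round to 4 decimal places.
E[X_{t+1} \mid \mathcal F_t] = -3.2000

For an AR(p) model X_t = c + sum_i phi_i X_{t-i} + eps_t, the
one-step-ahead conditional mean is
  E[X_{t+1} | X_t, ...] = c + sum_i phi_i X_{t+1-i}.
Substitute known values:
  E[X_{t+1} | ...] = (0.745) * (-5) + (0.105) * (5)
                   = -3.2000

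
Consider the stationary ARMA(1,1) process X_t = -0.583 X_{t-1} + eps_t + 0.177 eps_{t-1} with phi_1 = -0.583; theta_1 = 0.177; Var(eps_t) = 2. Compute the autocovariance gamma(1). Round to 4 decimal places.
\gamma(1) = -1.1032

Multiply the model equation by X_{t-k} and take expectations. With theta_0 = psi_0 = 1 and psi_j the MA(infinity) weights, this gives
  gamma(k) - sum_i phi_i gamma(k-i) = c_k,
  c_k = sigma^2 * sum_{j=k..q} theta_j psi_{j-k}   (c_k = 0 for k > q),
using gamma(-m) = gamma(m).
psi-weights needed (psi_j = theta_j + sum_i phi_i psi_{j-i}):
  psi_1 = theta_1 + phi_1 = 0.177 + (-0.583) = -0.406
Right-hand sides:
  c_0 = sigma^2 (1 + theta_1 psi_1) = 2 * (1 + (0.177)(-0.406)) = 2 * 0.928138 = 1.856276
  c_1 = sigma^2 theta_1 = 2 * (0.177) = 0.354
  c_2 = 0
Equations for k = 0 and k = 1 (AR order 1):
  gamma(0) = phi_1 gamma(1) + c_0
  gamma(1) = phi_1 gamma(0) + c_1
Substituting the second into the first: gamma(0) (1 - phi_1^2) = c_0 + phi_1 c_1, so
  gamma(0) = (c_0 + phi_1 c_1) / (1 - phi_1^2) = (1.856276 + (-0.583)(0.354)) / (1 - (-0.583)^2) = 1.649894 / 0.660111 = 2.499419.
  gamma(1) = phi_1 gamma(0) + c_1 = (-0.583)(2.499419) + (0.354) = -1.103161.
Therefore gamma(1) = -1.1032 (to 4 decimal places).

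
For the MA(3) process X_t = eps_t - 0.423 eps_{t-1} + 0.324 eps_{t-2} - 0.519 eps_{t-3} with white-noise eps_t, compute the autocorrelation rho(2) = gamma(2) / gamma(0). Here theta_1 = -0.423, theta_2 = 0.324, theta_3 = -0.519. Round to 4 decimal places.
\rho(2) = 0.3499

For an MA(q) process with theta_0 = 1, the autocovariance is
  gamma(k) = sigma^2 * sum_{i=0..q-k} theta_i * theta_{i+k},
and rho(k) = gamma(k) / gamma(0). Sigma^2 cancels.
  numerator   = (1)*(0.324) + (-0.423)*(-0.519) = 0.543537.
  denominator = (1)^2 + (-0.423)^2 + (0.324)^2 + (-0.519)^2 = 1.553266.
  rho(2) = 0.543537 / 1.553266 = 0.3499.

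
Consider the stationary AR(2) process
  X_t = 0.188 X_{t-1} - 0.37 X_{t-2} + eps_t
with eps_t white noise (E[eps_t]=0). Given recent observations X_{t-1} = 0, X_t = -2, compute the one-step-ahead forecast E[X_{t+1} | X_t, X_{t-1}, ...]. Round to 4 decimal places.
E[X_{t+1} \mid \mathcal F_t] = -0.3760

For an AR(p) model X_t = c + sum_i phi_i X_{t-i} + eps_t, the
one-step-ahead conditional mean is
  E[X_{t+1} | X_t, ...] = c + sum_i phi_i X_{t+1-i}.
Substitute known values:
  E[X_{t+1} | ...] = (0.188) * (-2) + (-0.37) * (0)
                   = -0.3760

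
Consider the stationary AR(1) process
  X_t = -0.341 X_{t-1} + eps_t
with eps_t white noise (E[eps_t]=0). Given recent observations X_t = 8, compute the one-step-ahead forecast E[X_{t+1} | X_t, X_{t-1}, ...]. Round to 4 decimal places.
E[X_{t+1} \mid \mathcal F_t] = -2.7280

For an AR(p) model X_t = c + sum_i phi_i X_{t-i} + eps_t, the
one-step-ahead conditional mean is
  E[X_{t+1} | X_t, ...] = c + sum_i phi_i X_{t+1-i}.
Substitute known values:
  E[X_{t+1} | ...] = (-0.341) * (8)
                   = -2.7280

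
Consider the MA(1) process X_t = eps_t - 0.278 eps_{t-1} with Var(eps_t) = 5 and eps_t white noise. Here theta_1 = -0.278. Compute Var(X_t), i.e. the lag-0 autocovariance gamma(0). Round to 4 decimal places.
\gamma(0) = 5.3864

For an MA(q) process X_t = eps_t + sum_i theta_i eps_{t-i} with
Var(eps_t) = sigma^2, the variance is
  gamma(0) = sigma^2 * (1 + sum_i theta_i^2).
  sum_i theta_i^2 = (-0.278)^2 = 0.077284.
  gamma(0) = 5 * (1 + 0.077284) = 5 * 1.077284 = 5.38642, which rounds to 5.3864.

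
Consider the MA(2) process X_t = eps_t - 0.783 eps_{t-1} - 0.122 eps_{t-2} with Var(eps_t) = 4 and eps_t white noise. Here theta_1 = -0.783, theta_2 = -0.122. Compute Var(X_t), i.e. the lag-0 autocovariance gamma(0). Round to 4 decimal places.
\gamma(0) = 6.5119

For an MA(q) process X_t = eps_t + sum_i theta_i eps_{t-i} with
Var(eps_t) = sigma^2, the variance is
  gamma(0) = sigma^2 * (1 + sum_i theta_i^2).
  sum_i theta_i^2 = (-0.783)^2 + (-0.122)^2 = 0.613089 + 0.014884 = 0.627973.
  gamma(0) = 4 * (1 + 0.627973) = 4 * 1.627973 = 6.511892, which rounds to 6.5119.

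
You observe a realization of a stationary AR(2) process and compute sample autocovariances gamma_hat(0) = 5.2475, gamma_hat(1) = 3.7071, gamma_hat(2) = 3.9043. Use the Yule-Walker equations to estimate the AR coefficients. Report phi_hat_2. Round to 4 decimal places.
\hat\phi_{2} = 0.4890

The Yule-Walker equations for an AR(p) process read, in matrix form,
  Gamma_p phi = r_p,   with   (Gamma_p)_{ij} = gamma(|i - j|),
                       (r_p)_i = gamma(i),   i,j = 1..p.
Substitute the sample gammas (Toeplitz matrix and right-hand side of size 2):
  Gamma_p = [[5.2475, 3.7071], [3.7071, 5.2475]]
  r_p     = [3.7071, 3.9043]
Written out:
  5.2475 phi_1 + 3.7071 phi_2 = 3.7071
  3.7071 phi_1 + 5.2475 phi_2 = 3.9043
Solve by Cramer's rule:
  det = gamma(0)^2 - gamma(1)^2 = (5.2475)^2 - (3.7071)^2 = 27.53625625 - 13.74259041 = 13.79366584
  phi_hat_1 = [gamma(1) gamma(0) - gamma(1) gamma(2)] / det = [(3.7071)(5.2475) - (3.7071)(3.9043)] / 13.79366584 = 4.97937672 / 13.79366584 = 0.361
  phi_hat_2 = [gamma(0) gamma(2) - gamma(1)^2] / det = [(5.2475)(3.9043) - (3.7071)^2] / 13.79366584 = 6.74522384 / 13.79366584 = 0.489
So phi_hat = [0.3610, 0.4890].
Therefore phi_hat_2 = 0.4890.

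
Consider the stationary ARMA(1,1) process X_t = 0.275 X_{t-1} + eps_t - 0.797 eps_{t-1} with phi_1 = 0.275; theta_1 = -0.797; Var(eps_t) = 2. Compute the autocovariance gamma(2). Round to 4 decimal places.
\gamma(2) = -0.2425

Multiply the model equation by X_{t-k} and take expectations. With theta_0 = psi_0 = 1 and psi_j the MA(infinity) weights, this gives
  gamma(k) - sum_i phi_i gamma(k-i) = c_k,
  c_k = sigma^2 * sum_{j=k..q} theta_j psi_{j-k}   (c_k = 0 for k > q),
using gamma(-m) = gamma(m).
psi-weights needed (psi_j = theta_j + sum_i phi_i psi_{j-i}):
  psi_1 = theta_1 + phi_1 = -0.797 + (0.275) = -0.522
Right-hand sides:
  c_0 = sigma^2 (1 + theta_1 psi_1) = 2 * (1 + (-0.797)(-0.522)) = 2 * 1.416034 = 2.832068
  c_1 = sigma^2 theta_1 = 2 * (-0.797) = -1.594
  c_2 = 0
Equations for k = 0 and k = 1 (AR order 1):
  gamma(0) = phi_1 gamma(1) + c_0
  gamma(1) = phi_1 gamma(0) + c_1
Substituting the second into the first: gamma(0) (1 - phi_1^2) = c_0 + phi_1 c_1, so
  gamma(0) = (c_0 + phi_1 c_1) / (1 - phi_1^2) = (2.832068 + (0.275)(-1.594)) / (1 - (0.275)^2) = 2.393718 / 0.924375 = 2.589553.
  gamma(1) = phi_1 gamma(0) + c_1 = (0.275)(2.589553) + (-1.594) = -0.881873.
For k = 2 (> q): gamma(2) = phi_1 gamma(1) = (0.275)(-0.881873) = -0.242515.
Therefore gamma(2) = -0.2425 (to 4 decimal places).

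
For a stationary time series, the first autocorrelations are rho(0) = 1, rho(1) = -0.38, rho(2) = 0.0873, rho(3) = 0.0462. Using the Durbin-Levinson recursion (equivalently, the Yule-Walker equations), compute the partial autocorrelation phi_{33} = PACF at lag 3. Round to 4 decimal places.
\phi_{33} = 0.0660

The PACF at lag k is phi_{kk}, the last component of the solution
to the Yule-Walker system G_k phi = r_k where
  (G_k)_{ij} = rho(|i - j|), (r_k)_i = rho(i), i,j = 1..k.
Equivalently, Durbin-Levinson gives phi_{kk} iteratively:
  phi_{11} = rho(1)
  phi_{kk} = [rho(k) - sum_{j=1..k-1} phi_{k-1,j} rho(k-j)]
            / [1 - sum_{j=1..k-1} phi_{k-1,j} rho(j)],
  phi_{k,j} = phi_{k-1,j} - phi_{kk} phi_{k-1,k-j},  j = 1..k-1.
Step k = 1:
  phi_11 = rho(1) = -0.38.
Step k = 2:
  phi_22 = [rho(2) - phi_11 rho(1)] / [1 - phi_11 rho(1)] = [0.0873 - (-0.38)(-0.38)] / [1 - (-0.38)(-0.38)]
         = -0.0571 / 0.8556 = -0.066737.
  Update: phi_21 = phi_11 - phi_22 phi_11 = -0.38 - (-0.066737)(-0.38) = -0.40536.
Step k = 3:
  phi_33 = [rho(3) - phi_21 rho(2) - phi_22 rho(1)] / [1 - phi_21 rho(1) - phi_22 rho(2)]
    numerator   = 0.0462 - (-0.40536)(0.0873) - (-0.066737)(-0.38) = 0.05622795
    denominator = 1 - (-0.40536)(-0.38) - (-0.066737)(0.0873) = 0.85178933
  phi_33 = 0.05622795 / 0.85178933 = 0.066.
Therefore phi_{33} = 0.0660.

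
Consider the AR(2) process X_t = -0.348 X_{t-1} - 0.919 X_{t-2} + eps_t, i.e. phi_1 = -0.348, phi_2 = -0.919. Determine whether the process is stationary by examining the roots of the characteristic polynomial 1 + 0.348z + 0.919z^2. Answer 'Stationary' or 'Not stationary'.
\text{Stationary}

The AR(p) characteristic polynomial is P(z) = 1 + 0.348z + 0.919z^2.
Stationarity requires all roots to lie outside the unit circle, i.e. |z| > 1 for every root.
Set 1 + (0.348) z + (0.919) z^2 = 0, i.e. a z^2 + b z + c = 0 with a = 0.919, b = 0.348, c = 1.
Discriminant D = b^2 - 4ac = (0.348)^2 - 4*(0.919)*1 = 0.121104 - (3.676) = -3.554896.
D < 0, so the roots are the complex-conjugate pair z = (-b +/- i sqrt(-D)) / (2a) = -0.1893 +/- 1.0258i.
For a conjugate pair |z|^2 = z * conj(z) = (product of roots) = c/a = 1/(0.919) = 1.088139, so |z| = sqrt(1.088139) = 1.0431 for both roots.
Moduli of all roots: 1.0431, 1.0431.
All moduli strictly greater than 1? Yes.
Verdict: Stationary.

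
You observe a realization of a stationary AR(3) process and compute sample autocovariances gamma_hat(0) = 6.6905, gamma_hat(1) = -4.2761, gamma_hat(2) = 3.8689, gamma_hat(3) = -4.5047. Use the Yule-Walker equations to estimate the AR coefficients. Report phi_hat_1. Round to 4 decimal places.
\hat\phi_{1} = -0.3360

The Yule-Walker equations for an AR(p) process read, in matrix form,
  Gamma_p phi = r_p,   with   (Gamma_p)_{ij} = gamma(|i - j|),
                       (r_p)_i = gamma(i),   i,j = 1..p.
Substitute the sample gammas (Toeplitz matrix and right-hand side of size 3):
  Gamma_p = [[6.6905, -4.2761, 3.8689], [-4.2761, 6.6905, -4.2761], [3.8689, -4.2761, 6.6905]]
  r_p     = [-4.2761, 3.8689, -4.5047]
Written out (R1..R3):
  (R1) 6.6905 phi_1 - 4.2761 phi_2 + 3.8689 phi_3 = -4.2761
  (R2) -4.2761 phi_1 + 6.6905 phi_2 - 4.2761 phi_3 = 3.8689
  (R3) 3.8689 phi_1 - 4.2761 phi_2 + 6.6905 phi_3 = -4.5047
Gaussian elimination:
  R2 <- R2 - (-4.2761/6.6905) R1 = R2 - (-0.63913) R1:  3.957516 phi_2 - 1.80337 phi_3 = 1.135916
  R3 <- R3 - (3.8689/6.6905) R1 = R3 - (0.578268) R1:  -1.80337 phi_2 + 4.45324 phi_3 = -2.03197
  R3 <- R3 - (-1.80337/3.957516) R2 = R3 - (-0.455682) R2:  3.631477 phi_3 = -1.514353
Back-substitution:
  phi_hat_3 = -1.514353 / 3.631477 = -0.417007
  phi_hat_2 = (1.135916 - (-1.80337)(-0.417007)) / 3.957516 = 0.097005
  phi_hat_1 = (-4.2761 - (-4.2761)(0.097005) - (3.8689)(-0.417007)) / 6.6905 = -0.33599
So phi_hat = [-0.3360, 0.0970, -0.4170].
Therefore phi_hat_1 = -0.3360.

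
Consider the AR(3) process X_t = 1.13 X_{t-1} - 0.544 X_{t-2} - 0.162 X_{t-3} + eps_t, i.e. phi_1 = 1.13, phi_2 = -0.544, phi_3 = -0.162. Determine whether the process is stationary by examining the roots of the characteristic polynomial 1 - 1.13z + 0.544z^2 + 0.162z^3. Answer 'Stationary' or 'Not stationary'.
\text{Stationary}

The AR(p) characteristic polynomial is P(z) = 1 - 1.13z + 0.544z^2 + 0.162z^3.
Stationarity requires all roots to lie outside the unit circle, i.e. |z| > 1 for every root.
Degree 3: look for a simple real root z0 first, then factor out (1 - z/z0) and solve the remaining quadratic.
Testing z0 = -5: P(-5) = 1 + (-1.13)(-5) + (0.544)(-5)^2 + (0.162)(-5)^3
  = 1 + (5.65) + (13.6) + (-20.25) = 0.  So z_0 = -5 is a root, |z_0| = 5.
Divide out the factor (1 + 0.2 z) = (1 - z/z0) (since 1/z0 = -0.2):
  P(z) = (1 + 0.2 z)(1 + (-1.33) z + (0.81) z^2)
  [check: z-coef -1.33 - (-0.2) = -1.13; z^2-coef 0.81 - (-0.2)(-1.33) = 0.544; z^3-coef -(-0.2)(0.81) = 0.162.]
Remaining roots from the quadratic factor 1 + (-1.33) z + (0.81) z^2:
  Set 1 + (-1.33) z + (0.81) z^2 = 0, i.e. a z^2 + b z + c = 0 with a = 0.81, b = -1.33, c = 1.
  Discriminant D = b^2 - 4ac = (-1.33)^2 - 4*(0.81)*1 = 1.7689 - (3.24) = -1.4711.
  D < 0, so the roots are the complex-conjugate pair z = (-b +/- i sqrt(-D)) / (2a) = 0.821 +/- 0.7487i.
  For a conjugate pair |z|^2 = z * conj(z) = (product of roots) = c/a = 1/(0.81) = 1.234568, so |z| = sqrt(1.234568) = 1.1111 for both roots.
Moduli of all roots: 5.0000, 1.1111, 1.1111.
All moduli strictly greater than 1? Yes.
Verdict: Stationary.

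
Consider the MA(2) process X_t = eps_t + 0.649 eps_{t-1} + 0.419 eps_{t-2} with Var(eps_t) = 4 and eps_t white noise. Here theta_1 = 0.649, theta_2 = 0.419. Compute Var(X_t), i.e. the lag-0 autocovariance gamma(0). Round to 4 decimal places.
\gamma(0) = 6.3870

For an MA(q) process X_t = eps_t + sum_i theta_i eps_{t-i} with
Var(eps_t) = sigma^2, the variance is
  gamma(0) = sigma^2 * (1 + sum_i theta_i^2).
  sum_i theta_i^2 = (0.649)^2 + (0.419)^2 = 0.421201 + 0.175561 = 0.596762.
  gamma(0) = 4 * (1 + 0.596762) = 4 * 1.596762 = 6.387048, which rounds to 6.3870.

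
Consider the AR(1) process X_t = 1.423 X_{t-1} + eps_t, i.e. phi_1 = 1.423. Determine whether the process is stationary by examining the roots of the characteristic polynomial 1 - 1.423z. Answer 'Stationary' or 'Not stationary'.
\text{Not stationary}

The AR(p) characteristic polynomial is P(z) = 1 - 1.423z.
Stationarity requires all roots to lie outside the unit circle, i.e. |z| > 1 for every root.
This is linear in z: 1 + (-1.423) z = 0  =>  z = -1/(-1.423) = 0.702741,  |z| = 0.702741.
Moduli of all roots: 0.7027.
All moduli strictly greater than 1? No.
Verdict: Not stationary.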